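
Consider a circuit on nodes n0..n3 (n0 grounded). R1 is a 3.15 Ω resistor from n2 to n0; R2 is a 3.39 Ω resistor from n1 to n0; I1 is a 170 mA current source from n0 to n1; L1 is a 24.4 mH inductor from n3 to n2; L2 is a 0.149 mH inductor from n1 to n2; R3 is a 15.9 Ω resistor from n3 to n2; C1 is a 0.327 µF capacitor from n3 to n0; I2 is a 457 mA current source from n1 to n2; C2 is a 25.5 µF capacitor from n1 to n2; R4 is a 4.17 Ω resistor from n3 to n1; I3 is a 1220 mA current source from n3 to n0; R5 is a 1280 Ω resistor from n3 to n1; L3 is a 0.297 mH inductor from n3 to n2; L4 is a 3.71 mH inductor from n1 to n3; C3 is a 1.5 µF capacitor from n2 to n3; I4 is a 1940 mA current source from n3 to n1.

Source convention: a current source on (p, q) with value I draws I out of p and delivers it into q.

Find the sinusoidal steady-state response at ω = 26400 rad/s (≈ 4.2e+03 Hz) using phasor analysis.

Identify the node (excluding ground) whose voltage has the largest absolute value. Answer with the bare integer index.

3

Element admittances at ω=26400 rad/s:
  Y(R1) = 0.3175+0.000j S between n2,n0
  Y(R2) = 0.2950+0.000j S between n1,n0
  I1: injects 0.17 A into n1 (from n0)
  Y(L1) = 0.000-0.001552j S between n3,n2
  Y(L2) = 0.000-0.2542j S between n1,n2
  Y(R3) = 0.06289+0.000j S between n3,n2
  Y(C1) = 0.000+0.008633j S between n3,n0
  I2: injects 0.457 A into n2 (from n1)
  Y(C2) = 0.000+0.6732j S between n1,n2
  Y(R4) = 0.2398+0.000j S between n3,n1
  I3: injects 1.22 A into n0 (from n3)
  Y(R5) = 0.0007813+0.000j S between n3,n1
  Y(L3) = 0.000-0.1275j S between n3,n2
  Y(L4) = 0.000-0.01021j S between n1,n3
  Y(C3) = 0.000+0.03960j S between n2,n3
  I4: injects 1.94 A into n1 (from n3)
Assemble and solve the 3×3 MNA system:
  V(n1)=-2.514-0.05659j  V(n2)=-1.054+0.3681j  V(n3)=-11.60-3.054j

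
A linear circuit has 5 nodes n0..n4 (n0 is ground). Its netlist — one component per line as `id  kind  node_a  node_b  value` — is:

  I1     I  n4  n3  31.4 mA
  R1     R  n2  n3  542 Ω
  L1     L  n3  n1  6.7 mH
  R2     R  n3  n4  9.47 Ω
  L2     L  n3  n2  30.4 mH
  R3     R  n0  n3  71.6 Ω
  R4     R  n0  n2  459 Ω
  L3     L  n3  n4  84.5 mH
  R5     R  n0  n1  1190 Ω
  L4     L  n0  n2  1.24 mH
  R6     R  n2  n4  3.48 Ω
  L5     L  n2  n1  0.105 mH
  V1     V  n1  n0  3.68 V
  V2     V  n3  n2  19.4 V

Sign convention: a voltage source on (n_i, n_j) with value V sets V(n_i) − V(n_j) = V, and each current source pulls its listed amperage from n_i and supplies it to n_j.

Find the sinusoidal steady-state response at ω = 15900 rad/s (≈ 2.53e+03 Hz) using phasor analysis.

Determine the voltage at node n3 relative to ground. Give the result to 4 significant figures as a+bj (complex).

Apply KCL at each of the 4 non-ground nodes and solve the resulting linear system.
Node n1: branches {L1, R5, L5, V1} → V_1 = 3.680+0.000j
Node n2: branches {R1, L2, R4, L4, R6, L5, V2} → V_2 = 3.109-0.4872j
Node n3: branches {I1, R1, L1, R2, L2, R3, L3, V2} → V_3 = 22.51-0.4872j
Node n4: branches {I1, R2, L3, R6} → V_4 = 8.242-0.5143j
Source currents: i(V1)=-0.2995+0.1655j, i(V2)=-1.821+0.2315j

22.51-0.4872j V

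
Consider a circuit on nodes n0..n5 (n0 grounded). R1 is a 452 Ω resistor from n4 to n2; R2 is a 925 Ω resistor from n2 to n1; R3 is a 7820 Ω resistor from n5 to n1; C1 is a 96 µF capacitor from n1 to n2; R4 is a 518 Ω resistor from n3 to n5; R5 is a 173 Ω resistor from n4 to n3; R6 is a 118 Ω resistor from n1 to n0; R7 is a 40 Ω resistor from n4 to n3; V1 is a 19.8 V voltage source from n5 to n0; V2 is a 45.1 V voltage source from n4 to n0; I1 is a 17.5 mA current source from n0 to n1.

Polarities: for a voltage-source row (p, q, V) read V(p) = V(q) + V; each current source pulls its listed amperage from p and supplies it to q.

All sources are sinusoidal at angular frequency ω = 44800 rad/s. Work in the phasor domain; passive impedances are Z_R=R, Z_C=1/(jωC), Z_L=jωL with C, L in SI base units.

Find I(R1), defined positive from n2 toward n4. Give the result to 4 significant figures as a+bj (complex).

-0.07527-3.080e-05j A

Element admittances at ω=44800 rad/s:
  Y(R1) = 0.002212+0.000j S between n4,n2
  Y(R2) = 0.001081+0.000j S between n2,n1
  Y(R3) = 0.0001279+0.000j S between n5,n1
  Y(C1) = 0.000+4.301j S between n1,n2
  Y(R4) = 0.001931+0.000j S between n3,n5
  Y(R5) = 0.005780+0.000j S between n4,n3
  Y(R6) = 0.008475+0.000j S between n1,n0
  Y(R7) = 0.02500+0.000j S between n4,n3
  V1: constraint V(n5)−V(n0) = 19.8
  V2: constraint V(n4)−V(n0) = 45.1
  I1: injects 0.0175 A into n1 (from n0)
Assemble and solve the 7×7 MNA system:
  V(n1)=11.08+0.003580j  V(n2)=11.08-0.01392j  V(n3)=43.61+0.000j  V(n4)=45.10+0.000j  V(n5)=19.80+0.000j
  i(V1)=0.04484+4.578e-07j  i(V2)=-0.1212-3.080e-05j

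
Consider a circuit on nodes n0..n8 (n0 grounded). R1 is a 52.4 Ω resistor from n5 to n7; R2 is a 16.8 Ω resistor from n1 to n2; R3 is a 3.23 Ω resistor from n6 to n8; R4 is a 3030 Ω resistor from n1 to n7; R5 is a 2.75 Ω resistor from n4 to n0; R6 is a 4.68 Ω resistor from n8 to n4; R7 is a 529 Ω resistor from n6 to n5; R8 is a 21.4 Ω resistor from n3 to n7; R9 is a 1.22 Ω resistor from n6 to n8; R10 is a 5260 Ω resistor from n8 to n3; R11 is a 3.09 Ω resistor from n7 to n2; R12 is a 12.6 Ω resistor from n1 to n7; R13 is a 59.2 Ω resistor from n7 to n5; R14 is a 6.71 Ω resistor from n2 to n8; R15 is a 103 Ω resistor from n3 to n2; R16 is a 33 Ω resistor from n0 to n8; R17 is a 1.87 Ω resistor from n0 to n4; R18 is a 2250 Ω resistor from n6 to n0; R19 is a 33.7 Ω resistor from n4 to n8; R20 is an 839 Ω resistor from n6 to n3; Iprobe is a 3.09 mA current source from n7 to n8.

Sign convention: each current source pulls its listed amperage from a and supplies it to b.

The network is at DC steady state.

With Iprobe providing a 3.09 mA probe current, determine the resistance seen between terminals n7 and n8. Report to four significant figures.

MNA unknowns: 8 node voltages V₁..V_8
R1: Y=0.01908 on G[5,7]
R2: Y=0.05952 on G[1,2]
R3: Y=0.3096 on G[6,8]
R4: Y=0.0003300 on G[1,7]
R5: Y=0.3636 on G[4,0]
R6: Y=0.2137 on G[8,4]
R7: Y=0.001890 on G[6,5]
R8: Y=0.04673 on G[3,7]
R9: Y=0.8197 on G[6,8]
R10: Y=0.0001901 on G[8,3]
R11: Y=0.3236 on G[7,2]
R12: Y=0.07937 on G[1,7]
R13: Y=0.01689 on G[7,5]
R14: Y=0.1490 on G[2,8]
R15: Y=0.009709 on G[3,2]
R16: Y=0.03030 on G[0,8]
R17: Y=0.5348 on G[0,4]
R18: Y=0.0004444 on G[6,0]
R19: Y=0.02967 on G[4,8]
R20: Y=0.001192 on G[6,3]
Iprobe: z[7]−=0.00309, z[8]+=0.00309
solve → V1=-0.02486, V2=-0.02015, V3=-0.02632, V4=3.098e-08, V5=-0.02696, V6=-7.254e-05, V7=-0.02838, V8=1.454e-07

R_eq = 9.183 Ω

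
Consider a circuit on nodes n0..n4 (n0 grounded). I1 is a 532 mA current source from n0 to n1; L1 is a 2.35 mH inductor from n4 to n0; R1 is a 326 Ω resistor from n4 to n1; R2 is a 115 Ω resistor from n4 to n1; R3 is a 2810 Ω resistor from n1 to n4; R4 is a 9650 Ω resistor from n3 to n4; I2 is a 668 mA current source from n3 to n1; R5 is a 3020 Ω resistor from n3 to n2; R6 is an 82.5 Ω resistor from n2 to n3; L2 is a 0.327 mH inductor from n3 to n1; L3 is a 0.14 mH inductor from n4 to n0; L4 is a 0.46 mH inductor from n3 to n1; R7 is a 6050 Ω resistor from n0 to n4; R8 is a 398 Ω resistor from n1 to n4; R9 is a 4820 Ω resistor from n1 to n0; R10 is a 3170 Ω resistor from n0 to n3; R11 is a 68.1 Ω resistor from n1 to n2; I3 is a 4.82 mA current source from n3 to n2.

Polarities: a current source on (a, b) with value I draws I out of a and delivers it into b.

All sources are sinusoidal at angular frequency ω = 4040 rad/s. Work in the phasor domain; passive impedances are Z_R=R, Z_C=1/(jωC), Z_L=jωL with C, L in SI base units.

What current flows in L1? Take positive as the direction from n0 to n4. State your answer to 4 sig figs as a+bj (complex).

Apply KCL at each of the 4 non-ground nodes and solve the resulting linear system.
Node n1: branches {I1, R1, R2, R3, I2, L2, L4, R8, R9, R11} → V_1 = 34.87+0.2794j
Node n2: branches {R5, R6, R11, I3} → V_2 = 35.04+0.03660j
Node n3: branches {R4, I2, R5, R6, L2, L4, R10, I3} → V_3 = 34.86-0.2497j
Node n4: branches {L1, R1, R2, R3, R4, L3, R7, R8} → V_4 = 1.309e-05+0.2742j

-0.02889+1.379e-06j A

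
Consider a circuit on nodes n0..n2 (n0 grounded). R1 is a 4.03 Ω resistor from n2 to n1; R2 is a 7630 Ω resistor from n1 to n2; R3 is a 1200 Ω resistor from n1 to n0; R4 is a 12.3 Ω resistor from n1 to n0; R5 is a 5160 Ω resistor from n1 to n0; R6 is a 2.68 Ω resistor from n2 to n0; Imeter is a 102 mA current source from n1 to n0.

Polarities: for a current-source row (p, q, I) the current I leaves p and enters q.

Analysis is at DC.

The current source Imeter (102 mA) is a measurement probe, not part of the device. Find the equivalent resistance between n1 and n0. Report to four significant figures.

MNA unknowns: 2 node voltages V₁..V_2
R1: Y=0.2481 on G[2,1]
R2: Y=0.0001311 on G[1,2]
R3: Y=0.0008333 on G[1,0]
R4: Y=0.08130 on G[1,0]
R5: Y=0.0001938 on G[1,0]
R6: Y=0.3731 on G[2,0]
Imeter: z[1]−=0.102, z[0]+=0.102
solve → V1=-0.4408, V2=-0.1761

R_eq = 4.321 Ω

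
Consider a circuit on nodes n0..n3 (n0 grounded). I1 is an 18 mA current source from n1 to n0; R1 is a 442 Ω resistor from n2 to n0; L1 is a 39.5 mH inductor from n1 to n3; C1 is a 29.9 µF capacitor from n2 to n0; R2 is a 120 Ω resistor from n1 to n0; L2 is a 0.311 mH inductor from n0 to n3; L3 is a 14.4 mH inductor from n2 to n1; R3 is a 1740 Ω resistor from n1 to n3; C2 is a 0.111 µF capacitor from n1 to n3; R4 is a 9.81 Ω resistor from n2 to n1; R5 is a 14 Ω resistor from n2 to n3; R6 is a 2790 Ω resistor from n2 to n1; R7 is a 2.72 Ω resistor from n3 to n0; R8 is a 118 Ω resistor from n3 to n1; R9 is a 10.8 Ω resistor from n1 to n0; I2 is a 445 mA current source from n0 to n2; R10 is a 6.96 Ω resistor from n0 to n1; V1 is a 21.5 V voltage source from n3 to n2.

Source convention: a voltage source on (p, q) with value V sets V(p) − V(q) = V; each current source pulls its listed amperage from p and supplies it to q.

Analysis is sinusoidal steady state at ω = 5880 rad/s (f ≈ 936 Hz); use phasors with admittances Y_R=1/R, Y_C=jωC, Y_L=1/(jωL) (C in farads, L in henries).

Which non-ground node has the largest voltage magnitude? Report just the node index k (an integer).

2

Element admittances at ω=5880 rad/s:
  I1: injects 0.018 A into n0 (from n1)
  Y(R1) = 0.002262+0.000j S between n2,n0
  Y(L1) = 0.000-0.004306j S between n1,n3
  Y(C1) = 0.000+0.1758j S between n2,n0
  Y(R2) = 0.008333+0.000j S between n1,n0
  Y(L2) = 0.000-0.5468j S between n0,n3
  Y(L3) = 0.000-0.01181j S between n2,n1
  Y(R3) = 0.0005747+0.000j S between n1,n3
  Y(C2) = 0.000+0.0006527j S between n1,n3
  Y(R4) = 0.1019+0.000j S between n2,n1
  Y(R5) = 0.07143+0.000j S between n2,n3
  Y(R6) = 0.0003584+0.000j S between n2,n1
  Y(R7) = 0.3676+0.000j S between n3,n0
  Y(R8) = 0.008475+0.000j S between n3,n1
  Y(R9) = 0.09259+0.000j S between n1,n0
  I2: injects 0.445 A into n2 (from n0)
  Y(R10) = 0.1437+0.000j S between n0,n1
  V1: constraint V(n3)−V(n2) = 21.5
Assemble and solve the 4×4 MNA system:
  V(n1)=-6.493+2.683j  V(n2)=-22.94+6.999j  V(n3)=-1.441+6.999j
  i(V1)=-4.895-3.382j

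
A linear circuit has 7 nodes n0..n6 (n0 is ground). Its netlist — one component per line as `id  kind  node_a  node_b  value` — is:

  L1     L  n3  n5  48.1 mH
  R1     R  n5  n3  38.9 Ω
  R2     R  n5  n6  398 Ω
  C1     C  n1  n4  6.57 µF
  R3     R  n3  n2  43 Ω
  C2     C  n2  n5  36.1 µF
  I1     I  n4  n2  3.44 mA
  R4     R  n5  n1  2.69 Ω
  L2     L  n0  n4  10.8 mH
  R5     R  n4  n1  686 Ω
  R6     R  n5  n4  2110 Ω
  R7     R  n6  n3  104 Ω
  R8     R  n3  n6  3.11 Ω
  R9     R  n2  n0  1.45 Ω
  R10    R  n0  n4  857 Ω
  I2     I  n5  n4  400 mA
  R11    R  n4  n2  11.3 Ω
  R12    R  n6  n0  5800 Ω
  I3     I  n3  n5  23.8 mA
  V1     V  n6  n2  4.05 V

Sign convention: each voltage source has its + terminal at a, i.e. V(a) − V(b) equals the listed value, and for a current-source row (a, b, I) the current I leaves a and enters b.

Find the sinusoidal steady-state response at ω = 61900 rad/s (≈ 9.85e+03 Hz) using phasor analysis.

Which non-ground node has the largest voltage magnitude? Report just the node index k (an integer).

Element admittances at ω=61900 rad/s:
  Y(L1) = 0.000-0.0003359j S between n3,n5
  Y(R1) = 0.02571+0.000j S between n5,n3
  Y(R2) = 0.002513+0.000j S between n5,n6
  Y(C1) = 0.000+0.4067j S between n1,n4
  Y(R3) = 0.02326+0.000j S between n3,n2
  Y(C2) = 0.000+2.235j S between n2,n5
  I1: injects 0.00344 A into n2 (from n4)
  Y(R4) = 0.3717+0.000j S between n5,n1
  Y(L2) = 0.000-0.001496j S between n0,n4
  Y(R5) = 0.001458+0.000j S between n4,n1
  Y(R6) = 0.0004739+0.000j S between n5,n4
  Y(R7) = 0.009615+0.000j S between n6,n3
  Y(R8) = 0.3215+0.000j S between n3,n6
  Y(R9) = 0.6897+0.000j S between n2,n0
  Y(R10) = 0.001167+0.000j S between n0,n4
  I2: injects 0.4 A into n4 (from n5)
  Y(R11) = 0.08850+0.000j S between n4,n2
  Y(R12) = 0.0001724+0.000j S between n6,n0
  I3: injects 0.0238 A into n5 (from n3)
  V1: constraint V(n6)−V(n2) = 4.05
Assemble and solve the 7×7 MNA system:
  V(n1)=0.8515+0.1429j  V(n2)=-0.001365+0.003194j  V(n3)=3.466+0.005309j  V(n4)=0.9945-0.6132j  V(n5)=0.02371-0.01050j  V(n6)=4.049+0.003194j
  i(V1)=-0.2037+0.0006656j

6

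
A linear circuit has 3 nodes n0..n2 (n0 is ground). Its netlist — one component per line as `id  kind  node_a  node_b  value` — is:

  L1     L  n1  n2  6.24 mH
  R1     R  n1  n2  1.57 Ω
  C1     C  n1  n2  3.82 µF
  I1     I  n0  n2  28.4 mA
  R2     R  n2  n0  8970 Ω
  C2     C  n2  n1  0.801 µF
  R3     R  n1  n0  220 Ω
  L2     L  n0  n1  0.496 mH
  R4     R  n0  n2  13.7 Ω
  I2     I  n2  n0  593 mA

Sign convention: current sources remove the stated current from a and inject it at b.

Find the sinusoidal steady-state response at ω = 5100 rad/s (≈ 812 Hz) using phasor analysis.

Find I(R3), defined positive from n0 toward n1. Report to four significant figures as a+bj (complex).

Element admittances at ω=5100 rad/s:
  Y(L1) = 0.000-0.03142j S between n1,n2
  Y(R1) = 0.6369+0.000j S between n1,n2
  Y(C1) = 0.000+0.01948j S between n1,n2
  I1: injects 0.0284 A into n2 (from n0)
  Y(R2) = 0.0001115+0.000j S between n2,n0
  Y(C2) = 0.000+0.004085j S between n2,n1
  Y(R3) = 0.004545+0.000j S between n1,n0
  Y(L2) = 0.000-0.3953j S between n0,n1
  Y(R4) = 0.07299+0.000j S between n0,n2
  I2: injects 0.593 A into n0 (from n2)
Assemble and solve the 2×2 MNA system:
  V(n1)=-0.2218-1.242j  V(n2)=-0.9955-1.122j

0.001008+0.005644j A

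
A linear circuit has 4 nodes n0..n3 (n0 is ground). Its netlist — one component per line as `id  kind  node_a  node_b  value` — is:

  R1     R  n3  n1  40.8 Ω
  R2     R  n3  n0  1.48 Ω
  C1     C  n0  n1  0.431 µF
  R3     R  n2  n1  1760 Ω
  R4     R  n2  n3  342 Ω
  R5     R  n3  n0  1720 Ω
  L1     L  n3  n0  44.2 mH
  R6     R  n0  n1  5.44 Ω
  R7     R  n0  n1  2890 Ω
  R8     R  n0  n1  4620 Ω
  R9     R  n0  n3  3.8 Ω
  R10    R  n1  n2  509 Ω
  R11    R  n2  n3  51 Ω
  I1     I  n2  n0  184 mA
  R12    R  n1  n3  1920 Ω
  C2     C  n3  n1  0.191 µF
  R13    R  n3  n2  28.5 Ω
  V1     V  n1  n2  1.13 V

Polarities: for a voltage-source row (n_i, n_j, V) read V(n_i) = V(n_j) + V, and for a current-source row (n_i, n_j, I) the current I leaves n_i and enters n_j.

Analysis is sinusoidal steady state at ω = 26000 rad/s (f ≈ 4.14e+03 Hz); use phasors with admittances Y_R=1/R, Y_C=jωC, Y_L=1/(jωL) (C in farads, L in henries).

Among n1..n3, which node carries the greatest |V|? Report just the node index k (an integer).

2

Element admittances at ω=26000 rad/s:
  Y(R1) = 0.02451+0.000j S between n3,n1
  Y(R2) = 0.6757+0.000j S between n3,n0
  Y(C1) = 0.000+0.01121j S between n0,n1
  Y(R3) = 0.0005682+0.000j S between n2,n1
  Y(R4) = 0.002924+0.000j S between n2,n3
  Y(R5) = 0.0005814+0.000j S between n3,n0
  Y(L1) = 0.000-0.0008702j S between n3,n0
  Y(R6) = 0.1838+0.000j S between n0,n1
  Y(R7) = 0.0003460+0.000j S between n0,n1
  Y(R8) = 0.0002165+0.000j S between n0,n1
  Y(R9) = 0.2632+0.000j S between n0,n3
  Y(R10) = 0.001965+0.000j S between n1,n2
  Y(R11) = 0.01961+0.000j S between n2,n3
  I1: injects 0.184 A into n0 (from n2)
  Y(R12) = 0.0005208+0.000j S between n1,n3
  Y(C2) = 0.000+0.004966j S between n3,n1
  Y(R13) = 0.03509+0.000j S between n3,n2
  V1: constraint V(n1)−V(n2) = 1.13
Assemble and solve the 4×4 MNA system:
  V(n1)=-0.4752+0.02697j  V(n2)=-1.605+0.02697j  V(n3)=-0.1023+0.0002814j
  i(V1)=0.09454+0.001538j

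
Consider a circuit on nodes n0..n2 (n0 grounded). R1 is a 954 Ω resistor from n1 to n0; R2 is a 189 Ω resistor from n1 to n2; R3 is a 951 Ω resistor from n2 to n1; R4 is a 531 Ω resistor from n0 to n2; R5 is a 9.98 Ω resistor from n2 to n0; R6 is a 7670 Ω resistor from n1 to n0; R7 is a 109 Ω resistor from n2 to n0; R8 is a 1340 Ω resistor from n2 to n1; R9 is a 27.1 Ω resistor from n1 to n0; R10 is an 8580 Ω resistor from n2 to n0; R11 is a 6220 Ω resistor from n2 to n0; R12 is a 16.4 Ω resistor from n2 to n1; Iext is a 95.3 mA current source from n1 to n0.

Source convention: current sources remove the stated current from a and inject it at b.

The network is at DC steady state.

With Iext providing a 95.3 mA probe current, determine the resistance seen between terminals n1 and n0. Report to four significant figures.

R_eq = 12.45 Ω

Element admittances at DC:
  Y(R1) = 0.001048 S between n1,n0
  Y(R2) = 0.005291 S between n1,n2
  Y(R3) = 0.001052 S between n2,n1
  Y(R4) = 0.001883 S between n0,n2
  Y(R5) = 0.1002 S between n2,n0
  Y(R6) = 0.0001304 S between n1,n0
  Y(R7) = 0.009174 S between n2,n0
  Y(R8) = 0.0007463 S between n2,n1
  Y(R9) = 0.03690 S between n1,n0
  Y(R10) = 0.0001166 S between n2,n0
  Y(R11) = 0.0001608 S between n2,n0
  Y(R12) = 0.06098 S between n2,n1
  Iext: injects 0.0953 A into n0 (from n1)
Assemble and solve the 2×2 MNA system:
  V(n1)=-1.186  V(n2)=-0.4495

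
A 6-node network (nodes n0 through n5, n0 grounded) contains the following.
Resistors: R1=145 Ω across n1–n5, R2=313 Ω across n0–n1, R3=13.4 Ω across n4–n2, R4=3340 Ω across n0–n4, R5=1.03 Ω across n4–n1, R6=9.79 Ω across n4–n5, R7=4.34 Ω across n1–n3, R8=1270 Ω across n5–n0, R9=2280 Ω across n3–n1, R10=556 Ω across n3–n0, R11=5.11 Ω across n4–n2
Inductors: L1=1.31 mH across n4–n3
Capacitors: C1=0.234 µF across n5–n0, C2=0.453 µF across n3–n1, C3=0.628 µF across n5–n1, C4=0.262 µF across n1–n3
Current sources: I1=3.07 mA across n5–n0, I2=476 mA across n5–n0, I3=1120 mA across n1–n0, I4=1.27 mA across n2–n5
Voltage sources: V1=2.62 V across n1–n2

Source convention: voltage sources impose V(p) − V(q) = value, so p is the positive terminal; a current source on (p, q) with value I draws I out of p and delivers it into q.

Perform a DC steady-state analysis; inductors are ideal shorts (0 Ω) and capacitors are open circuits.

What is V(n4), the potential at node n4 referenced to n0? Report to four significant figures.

-262.8 V

Apply KCL at each of the 5 non-ground nodes and solve the resulting linear system.
Node n1: branches {R1, R2, R5, C2, C3, R7, R9, I3, C4, V1} → V_1 = -262.5
Node n2: branches {R3, I4, R11, V1} → V_2 = -265.2
Node n3: branches {L1, C2, R7, R9, C4, R10} → V_3 = -262.8
Node n4: branches {L1, R3, R4, R5, R6, R11} → V_4 = -262.8
Node n5: branches {R1, C1, I1, R6, C3, I2, R8, I4} → V_5 = -265.3
Source currents: i(L1)=-0.5365, i(V1)=-0.6322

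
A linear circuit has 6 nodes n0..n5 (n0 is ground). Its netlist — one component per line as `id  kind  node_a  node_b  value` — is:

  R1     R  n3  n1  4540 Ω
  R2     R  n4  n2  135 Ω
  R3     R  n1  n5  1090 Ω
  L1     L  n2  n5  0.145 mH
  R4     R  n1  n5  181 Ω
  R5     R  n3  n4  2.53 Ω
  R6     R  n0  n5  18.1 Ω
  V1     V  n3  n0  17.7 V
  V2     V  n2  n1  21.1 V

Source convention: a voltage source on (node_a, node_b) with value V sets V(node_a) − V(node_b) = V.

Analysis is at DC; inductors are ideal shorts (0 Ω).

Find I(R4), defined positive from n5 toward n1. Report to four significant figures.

MNA unknowns: 5 node voltages V₁..V_5 plus 3 source currents (L1, V1, V2)
R1: Y=0.0002203 on G[3,1]
R2: Y=0.007407 on G[4,2]
R3: Y=0.0009174 on G[1,5]
L1: row V2−V5=0, i_L1 at 2,5
R4: Y=0.005525 on G[1,5]
R5: Y=0.3953 on G[3,4]
R6: Y=0.05525 on G[0,5]
V1: row V3−V0=17.7, i_V1 at 3,0
V2: row V2−V1=21.1, i_V2 at 2,1
solve → V1=-18.91, V2=2.188, V3=17.70, V4=17.41, V5=2.188
aux → i_L1=0.2568, i_V1=-0.1209, i_V2=-0.1440

0.1166 A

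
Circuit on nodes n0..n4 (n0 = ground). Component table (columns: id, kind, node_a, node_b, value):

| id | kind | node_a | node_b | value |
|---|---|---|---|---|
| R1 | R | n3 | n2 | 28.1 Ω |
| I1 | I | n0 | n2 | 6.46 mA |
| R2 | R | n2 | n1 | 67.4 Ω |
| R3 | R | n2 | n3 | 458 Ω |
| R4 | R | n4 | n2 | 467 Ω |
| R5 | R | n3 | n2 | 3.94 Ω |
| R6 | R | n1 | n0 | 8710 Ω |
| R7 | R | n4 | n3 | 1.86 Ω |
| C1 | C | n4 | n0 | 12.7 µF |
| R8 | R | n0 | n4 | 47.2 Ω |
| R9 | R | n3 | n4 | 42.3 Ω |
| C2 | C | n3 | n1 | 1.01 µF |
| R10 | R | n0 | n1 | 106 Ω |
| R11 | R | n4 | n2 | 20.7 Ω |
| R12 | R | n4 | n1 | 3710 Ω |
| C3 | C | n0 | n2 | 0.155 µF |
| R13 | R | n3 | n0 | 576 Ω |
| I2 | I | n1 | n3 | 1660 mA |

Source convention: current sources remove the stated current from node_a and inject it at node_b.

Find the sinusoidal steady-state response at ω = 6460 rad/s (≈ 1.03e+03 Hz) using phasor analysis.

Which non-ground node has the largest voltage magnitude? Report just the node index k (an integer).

Element admittances at ω=6460 rad/s:
  Y(R1) = 0.03559+0.000j S between n3,n2
  I1: injects 0.00646 A into n2 (from n0)
  Y(R2) = 0.01484+0.000j S between n2,n1
  Y(R3) = 0.002183+0.000j S between n2,n3
  Y(R4) = 0.002141+0.000j S between n4,n2
  Y(R5) = 0.2538+0.000j S between n3,n2
  Y(R6) = 0.0001148+0.000j S between n1,n0
  Y(R7) = 0.5376+0.000j S between n4,n3
  Y(C1) = 0.000+0.08204j S between n4,n0
  Y(R8) = 0.02119+0.000j S between n0,n4
  Y(R9) = 0.02364+0.000j S between n3,n4
  Y(C2) = 0.000+0.006525j S between n3,n1
  Y(R10) = 0.009434+0.000j S between n0,n1
  Y(R11) = 0.04831+0.000j S between n4,n2
  Y(R12) = 0.0002695+0.000j S between n4,n1
  Y(C3) = 0.000+0.001001j S between n0,n2
  Y(R13) = 0.001736+0.000j S between n3,n0
  I2: injects 1.66 A into n3 (from n1)
Assemble and solve the 4×4 MNA system:
  V(n1)=-62.60+13.04j  V(n2)=-1.122-6.495j  V(n3)=1.727-7.384j  V(n4)=0.4918-7.121j

1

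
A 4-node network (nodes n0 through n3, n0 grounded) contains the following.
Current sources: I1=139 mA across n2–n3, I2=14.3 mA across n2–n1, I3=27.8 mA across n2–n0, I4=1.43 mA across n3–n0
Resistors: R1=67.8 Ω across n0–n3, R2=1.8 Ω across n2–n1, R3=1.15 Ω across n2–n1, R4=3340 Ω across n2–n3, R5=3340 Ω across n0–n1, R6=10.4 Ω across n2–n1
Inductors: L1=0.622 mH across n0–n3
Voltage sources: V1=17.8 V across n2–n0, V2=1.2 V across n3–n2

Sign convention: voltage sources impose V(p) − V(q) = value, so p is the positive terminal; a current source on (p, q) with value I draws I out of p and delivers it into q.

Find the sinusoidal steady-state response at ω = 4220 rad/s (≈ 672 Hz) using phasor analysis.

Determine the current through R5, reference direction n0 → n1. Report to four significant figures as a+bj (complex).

Element admittances at ω=4220 rad/s:
  I1: injects 0.139 A into n3 (from n2)
  Y(R1) = 0.01475+0.000j S between n0,n3
  Y(L1) = 0.000-0.3810j S between n0,n3
  Y(R2) = 0.5556+0.000j S between n2,n1
  Y(R3) = 0.8696+0.000j S between n2,n1
  I2: injects 0.0143 A into n1 (from n2)
  I3: injects 0.0278 A into n0 (from n2)
  Y(R4) = 0.0002994+0.000j S between n2,n3
  Y(R5) = 0.0002994+0.000j S between n0,n1
  Y(R6) = 0.09615+0.000j S between n2,n1
  I4: injects 0.00143 A into n0 (from n3)
  V1: constraint V(n2)−V(n0) = 17.8
  V2: constraint V(n3)−V(n2) = 1.2
Assemble and solve the 5×5 MNA system:
  V(n1)=17.81+0.000j  V(n2)=17.80+0.000j  V(n3)=19.00+0.000j
  i(V1)=-0.3148+7.239j  i(V2)=-0.1430+7.239j

-0.005331+0.000j A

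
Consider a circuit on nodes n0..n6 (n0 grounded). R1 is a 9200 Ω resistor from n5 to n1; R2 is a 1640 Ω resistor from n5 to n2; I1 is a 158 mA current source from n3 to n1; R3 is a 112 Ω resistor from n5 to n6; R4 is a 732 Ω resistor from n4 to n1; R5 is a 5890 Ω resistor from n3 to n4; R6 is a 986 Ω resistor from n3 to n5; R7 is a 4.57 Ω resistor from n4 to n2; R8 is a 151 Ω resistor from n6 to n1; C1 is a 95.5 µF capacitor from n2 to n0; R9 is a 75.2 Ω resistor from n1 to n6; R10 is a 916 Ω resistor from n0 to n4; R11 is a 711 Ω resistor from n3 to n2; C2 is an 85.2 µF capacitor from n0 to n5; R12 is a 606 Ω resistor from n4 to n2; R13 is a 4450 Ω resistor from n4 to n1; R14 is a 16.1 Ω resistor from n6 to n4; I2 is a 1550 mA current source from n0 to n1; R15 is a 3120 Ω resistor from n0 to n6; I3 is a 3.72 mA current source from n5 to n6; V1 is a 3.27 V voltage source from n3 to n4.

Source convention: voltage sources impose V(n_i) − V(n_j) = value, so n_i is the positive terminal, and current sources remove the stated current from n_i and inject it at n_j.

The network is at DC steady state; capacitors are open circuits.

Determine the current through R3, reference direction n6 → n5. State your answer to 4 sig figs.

0.01895 A

MNA unknowns: 6 node voltages V₁..V_6 plus 1 source current (V1)
R1: Y=0.0001087 on G[5,1]
R2: Y=0.0006098 on G[5,2]
I1: z[3]−=0.158, z[1]+=0.158
R3: Y=0.008929 on G[5,6]
R4: Y=0.001366 on G[4,1]
R5: Y=0.0001698 on G[3,4]
R6: Y=0.001014 on G[3,5]
R7: Y=0.2188 on G[4,2]
R8: Y=0.006623 on G[6,1]
C1: Y=0.000 on G[2,0]
R9: Y=0.01330 on G[1,6]
R10: Y=0.001092 on G[0,4]
R11: Y=0.001406 on G[3,2]
C2: Y=0.000 on G[0,5]
R12: Y=0.001650 on G[4,2]
R13: Y=0.0002247 on G[4,1]
R14: Y=0.06211 on G[6,4]
I2: z[0]−=1.55, z[1]+=1.55
R15: Y=0.0003205 on G[0,6]
I3: z[5]−=0.00372, z[6]+=0.00372
V1: row V3−V4=3.27, i_V1 at 3,4
solve → V1=1190, V2=1093, V3=1097, V4=1093, V5=1110, V6=1112
aux → i_V1=-0.1494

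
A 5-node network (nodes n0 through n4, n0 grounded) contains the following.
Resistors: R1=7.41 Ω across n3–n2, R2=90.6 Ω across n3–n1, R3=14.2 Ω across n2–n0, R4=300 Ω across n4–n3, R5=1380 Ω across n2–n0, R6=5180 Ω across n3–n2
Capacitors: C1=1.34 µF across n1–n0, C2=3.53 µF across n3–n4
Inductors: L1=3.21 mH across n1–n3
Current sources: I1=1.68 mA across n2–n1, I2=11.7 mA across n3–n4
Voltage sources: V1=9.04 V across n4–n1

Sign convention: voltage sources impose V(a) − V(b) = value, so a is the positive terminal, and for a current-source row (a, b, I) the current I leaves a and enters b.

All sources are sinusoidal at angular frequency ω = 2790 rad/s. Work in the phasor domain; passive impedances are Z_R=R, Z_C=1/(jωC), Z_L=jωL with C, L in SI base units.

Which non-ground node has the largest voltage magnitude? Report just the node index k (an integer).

4

Apply KCL at each of the 4 non-ground nodes and solve the resulting linear system.
Node n1: branches {R2, C1, L1, I1, V1} → V_1 = 0.8462-0.3678j
Node n2: branches {R1, I1, R3, R5, R6} → V_2 = -0.01933-0.04446j
Node n3: branches {R1, R2, L1, I2, R4, C2, R6} → V_3 = -0.01707-0.06787j
Node n4: branches {I2, R4, C2, V1} → V_4 = 9.886-0.3678j
Source currents: i(V1)=-0.02426-0.09653j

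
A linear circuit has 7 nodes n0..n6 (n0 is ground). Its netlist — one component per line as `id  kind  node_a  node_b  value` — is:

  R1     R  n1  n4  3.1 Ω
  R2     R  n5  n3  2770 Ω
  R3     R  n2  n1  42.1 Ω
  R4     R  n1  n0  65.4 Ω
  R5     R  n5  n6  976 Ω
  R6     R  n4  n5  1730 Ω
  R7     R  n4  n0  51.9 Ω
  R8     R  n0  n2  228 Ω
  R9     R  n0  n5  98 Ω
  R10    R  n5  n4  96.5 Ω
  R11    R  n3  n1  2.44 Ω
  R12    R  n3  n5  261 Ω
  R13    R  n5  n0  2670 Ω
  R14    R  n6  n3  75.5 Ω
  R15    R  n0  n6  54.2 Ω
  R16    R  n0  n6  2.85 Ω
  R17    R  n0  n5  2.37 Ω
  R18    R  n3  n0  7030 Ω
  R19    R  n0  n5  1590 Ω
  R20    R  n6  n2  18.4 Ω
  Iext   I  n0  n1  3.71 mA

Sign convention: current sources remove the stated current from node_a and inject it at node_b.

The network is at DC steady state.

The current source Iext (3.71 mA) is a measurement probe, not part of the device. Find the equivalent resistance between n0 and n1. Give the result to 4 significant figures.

R_eq = 13.47 Ω

Apply KCL at each of the 6 non-ground nodes and solve the resulting linear system.
Node n1: branches {R1, R3, R4, R11, Iext} → V_1 = 0.04997
Node n2: branches {R3, R8, R20} → V_2 = 0.01672
Node n3: branches {R2, R11, R12, R14, R18} → V_3 = 0.04804
Node n4: branches {R1, R6, R7, R10} → V_4 = 0.04574
Node n5: branches {R2, R5, R6, R9, R10, R12, R13, R17, R19} → V_5 = 0.001570
Node n6: branches {R5, R14, R15, R16, R20} → V_6 = 0.003531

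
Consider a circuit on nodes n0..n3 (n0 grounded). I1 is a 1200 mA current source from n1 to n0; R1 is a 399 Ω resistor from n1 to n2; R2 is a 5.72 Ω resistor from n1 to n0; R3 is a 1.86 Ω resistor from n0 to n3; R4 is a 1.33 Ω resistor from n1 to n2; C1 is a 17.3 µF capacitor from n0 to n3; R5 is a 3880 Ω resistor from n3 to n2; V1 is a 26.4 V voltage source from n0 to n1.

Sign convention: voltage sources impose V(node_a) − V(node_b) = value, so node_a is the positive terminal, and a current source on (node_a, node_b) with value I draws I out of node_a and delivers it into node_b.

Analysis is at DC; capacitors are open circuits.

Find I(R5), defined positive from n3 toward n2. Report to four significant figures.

MNA unknowns: 3 node voltages V₁..V_3 plus 1 source current (V1)
I1: z[1]−=1.2, z[0]+=1.2
R1: Y=0.002506 on G[1,2]
R2: Y=0.1748 on G[1,0]
R3: Y=0.5376 on G[0,3]
R4: Y=0.7519 on G[1,2]
C1: Y=0.000 on G[0,3]
R5: Y=0.0002577 on G[3,2]
V1: row V0−V1=26.4, i_V1 at 0,1
solve → V1=-26.40, V2=-26.39, V3=-0.01265
aux → i_V1=-3.422

0.006799 A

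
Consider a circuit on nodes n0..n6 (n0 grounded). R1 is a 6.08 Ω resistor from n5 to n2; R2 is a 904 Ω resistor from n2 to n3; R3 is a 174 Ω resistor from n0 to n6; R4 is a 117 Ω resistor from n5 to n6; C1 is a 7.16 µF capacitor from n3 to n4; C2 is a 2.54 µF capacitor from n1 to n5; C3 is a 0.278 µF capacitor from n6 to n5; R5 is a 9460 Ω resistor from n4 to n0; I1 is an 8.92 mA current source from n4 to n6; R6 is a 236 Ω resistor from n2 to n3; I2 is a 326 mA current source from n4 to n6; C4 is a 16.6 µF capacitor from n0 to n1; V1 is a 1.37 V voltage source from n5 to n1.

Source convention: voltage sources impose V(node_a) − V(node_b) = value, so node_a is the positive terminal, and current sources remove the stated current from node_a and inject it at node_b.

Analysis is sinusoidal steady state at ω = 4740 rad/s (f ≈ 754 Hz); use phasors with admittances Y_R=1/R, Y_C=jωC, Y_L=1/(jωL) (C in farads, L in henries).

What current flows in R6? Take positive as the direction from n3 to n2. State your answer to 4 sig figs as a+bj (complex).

-0.2604-0.0009321j A

Apply KCL at each of the 6 non-ground nodes and solve the resulting linear system.
Node n1: branches {C2, C4, V1} → V_1 = 0.06421+1.672j
Node n2: branches {R1, R2, R6} → V_2 = -0.5622+1.665j
Node n3: branches {R2, C1, R6} → V_3 = -62.01+1.445j
Node n4: branches {C1, R5, I1, I2} → V_4 = -62.05+11.12j
Node n5: branches {R1, R4, C2, C3, V1} → V_5 = 1.434+1.672j
Node n6: branches {R3, R4, C3, I1, I2} → V_6 = 24.03-1.084j
Source currents: i(V1)=-0.1316-0.01144j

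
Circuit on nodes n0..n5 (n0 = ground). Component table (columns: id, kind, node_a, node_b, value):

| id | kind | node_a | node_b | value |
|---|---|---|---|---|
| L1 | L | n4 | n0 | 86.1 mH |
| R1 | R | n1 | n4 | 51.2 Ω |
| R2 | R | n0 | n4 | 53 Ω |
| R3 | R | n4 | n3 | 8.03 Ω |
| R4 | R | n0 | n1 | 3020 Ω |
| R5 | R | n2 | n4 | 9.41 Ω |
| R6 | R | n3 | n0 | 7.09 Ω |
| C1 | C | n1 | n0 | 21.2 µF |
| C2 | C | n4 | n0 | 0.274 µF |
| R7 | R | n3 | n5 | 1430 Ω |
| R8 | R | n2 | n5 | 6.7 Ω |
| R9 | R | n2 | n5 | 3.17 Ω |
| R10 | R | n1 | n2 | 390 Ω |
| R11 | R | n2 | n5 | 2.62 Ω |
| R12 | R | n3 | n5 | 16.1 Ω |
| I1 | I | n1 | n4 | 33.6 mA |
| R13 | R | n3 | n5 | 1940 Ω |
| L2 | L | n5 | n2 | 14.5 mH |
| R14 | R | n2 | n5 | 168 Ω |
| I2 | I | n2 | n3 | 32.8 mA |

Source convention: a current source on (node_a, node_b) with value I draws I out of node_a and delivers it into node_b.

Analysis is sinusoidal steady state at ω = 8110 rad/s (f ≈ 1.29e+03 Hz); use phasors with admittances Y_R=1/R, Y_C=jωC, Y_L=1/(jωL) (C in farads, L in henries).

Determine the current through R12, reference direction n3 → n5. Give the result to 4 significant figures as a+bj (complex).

Apply KCL at each of the 5 non-ground nodes and solve the resulting linear system.
Node n1: branches {R1, R4, C1, R10, I1} → V_1 = -0.01828+0.1697j
Node n2: branches {R5, R8, R9, R10, R11, L2, R14, I2} → V_2 = -0.002398+0.02762j
Node n3: branches {R3, R6, R7, R12, R13, I2} → V_3 = 0.1796+0.01668j
Node n4: branches {L1, R1, R2, R3, R5, C2, I1} → V_4 = 0.2057+0.03033j
Node n5: branches {R7, R8, R9, R11, R12, R13, L2, R14} → V_5 = 0.01019+0.02698j

0.01052-0.0006398j A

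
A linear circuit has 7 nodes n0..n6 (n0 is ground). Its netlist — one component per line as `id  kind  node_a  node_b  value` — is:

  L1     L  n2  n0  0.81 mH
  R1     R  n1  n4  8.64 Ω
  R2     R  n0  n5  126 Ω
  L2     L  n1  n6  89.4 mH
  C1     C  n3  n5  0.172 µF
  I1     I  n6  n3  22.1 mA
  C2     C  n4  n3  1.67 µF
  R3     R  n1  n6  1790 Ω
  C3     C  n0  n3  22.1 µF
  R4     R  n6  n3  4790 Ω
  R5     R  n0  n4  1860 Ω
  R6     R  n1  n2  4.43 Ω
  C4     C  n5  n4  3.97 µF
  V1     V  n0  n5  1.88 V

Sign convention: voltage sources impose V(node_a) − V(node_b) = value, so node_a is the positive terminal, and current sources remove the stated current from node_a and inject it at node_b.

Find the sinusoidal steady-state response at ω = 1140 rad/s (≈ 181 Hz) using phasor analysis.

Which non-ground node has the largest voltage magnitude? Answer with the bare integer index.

Element admittances at ω=1140 rad/s:
  Y(L1) = 0.000-1.083j S between n2,n0
  Y(R1) = 0.1157+0.000j S between n1,n4
  Y(R2) = 0.007937+0.000j S between n0,n5
  Y(L2) = 0.000-0.009812j S between n1,n6
  Y(C1) = 0.000+0.0001961j S between n3,n5
  I1: injects 0.0221 A into n3 (from n6)
  Y(C2) = 0.000+0.001904j S between n4,n3
  Y(R3) = 0.0005587+0.000j S between n1,n6
  Y(C3) = 0.000+0.02519j S between n0,n3
  Y(R4) = 0.0002088+0.000j S between n6,n3
  Y(R5) = 0.0005376+0.000j S between n0,n4
  Y(R6) = 0.2257+0.000j S between n1,n2
  Y(C4) = 0.000+0.004526j S between n5,n4
  V1: constraint V(n0)−V(n5) = 1.88
Assemble and solve the 7×7 MNA system:
  V(n1)=-0.08703-0.05363j  V(n2)=0.007090-0.01962j  V(n3)=-0.03038-0.8166j  V(n4)=-0.08004-0.1226j  V(n5)=-1.880+0.000j  V(n6)=-0.2459-2.292j
  i(V1)=-0.01564-0.008509j

6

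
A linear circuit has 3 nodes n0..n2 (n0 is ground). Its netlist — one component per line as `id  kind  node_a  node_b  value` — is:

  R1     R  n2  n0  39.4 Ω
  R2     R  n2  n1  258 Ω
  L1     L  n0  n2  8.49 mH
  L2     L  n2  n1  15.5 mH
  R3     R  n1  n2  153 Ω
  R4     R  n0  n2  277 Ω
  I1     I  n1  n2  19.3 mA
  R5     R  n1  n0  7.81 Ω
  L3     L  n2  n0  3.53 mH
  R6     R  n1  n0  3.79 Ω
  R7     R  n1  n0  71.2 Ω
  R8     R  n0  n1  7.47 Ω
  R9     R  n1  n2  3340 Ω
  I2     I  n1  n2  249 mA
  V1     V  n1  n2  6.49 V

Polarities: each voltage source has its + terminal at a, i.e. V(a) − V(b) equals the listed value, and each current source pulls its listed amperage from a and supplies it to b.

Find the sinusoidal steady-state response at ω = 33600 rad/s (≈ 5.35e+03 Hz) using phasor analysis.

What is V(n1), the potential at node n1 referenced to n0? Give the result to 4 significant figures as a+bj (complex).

MNA unknowns: 2 node voltages V₁..V_2 plus 1 source current (V1)
R1: Y=0.02538+0.000j on G[2,0]
R2: Y=0.003876+0.000j on G[2,1]
L1: Y=0.000-0.003506j on G[0,2]
L2: Y=0.000-0.001920j on G[2,1]
R3: Y=0.006536+0.000j on G[1,2]
R4: Y=0.003610+0.000j on G[0,2]
I1: z[1]−=0.0193, z[2]+=0.0193
R5: Y=0.1280+0.000j on G[1,0]
L3: Y=0.000-0.008431j on G[2,0]
R6: Y=0.2639+0.000j on G[1,0]
R7: Y=0.01404+0.000j on G[1,0]
R8: Y=0.1339+0.000j on G[0,1]
R9: Y=0.0002994+0.000j on G[1,2]
I2: z[1]−=0.249, z[2]+=0.249
V1: row V1−V2=6.49, i_V1 at 1,2
solve → V1=0.3335-0.1292j, V2=-6.157-0.1292j
aux → i_V1=-0.5178+0.08220j

0.3335-0.1292j V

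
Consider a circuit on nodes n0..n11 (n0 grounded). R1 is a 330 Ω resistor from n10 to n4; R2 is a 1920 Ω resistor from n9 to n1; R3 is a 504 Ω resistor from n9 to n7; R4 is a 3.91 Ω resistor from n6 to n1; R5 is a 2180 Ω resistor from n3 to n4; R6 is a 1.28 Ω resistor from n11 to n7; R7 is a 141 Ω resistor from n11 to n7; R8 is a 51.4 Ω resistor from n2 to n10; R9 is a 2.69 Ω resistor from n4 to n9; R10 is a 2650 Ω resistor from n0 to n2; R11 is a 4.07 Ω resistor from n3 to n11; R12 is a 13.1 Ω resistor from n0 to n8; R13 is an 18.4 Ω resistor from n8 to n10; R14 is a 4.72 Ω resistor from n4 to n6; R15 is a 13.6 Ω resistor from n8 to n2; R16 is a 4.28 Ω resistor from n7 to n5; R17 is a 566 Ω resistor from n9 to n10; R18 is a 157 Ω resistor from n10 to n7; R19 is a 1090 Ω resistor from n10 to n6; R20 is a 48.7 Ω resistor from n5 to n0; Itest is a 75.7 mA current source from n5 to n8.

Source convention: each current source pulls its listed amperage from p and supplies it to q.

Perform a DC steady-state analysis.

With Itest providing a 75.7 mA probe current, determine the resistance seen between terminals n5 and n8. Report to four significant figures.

R_eq = 43.07 Ω

Apply KCL at each of the 11 non-ground nodes and solve the resulting linear system.
Node n1: branches {R2, R4} → V_1 = -0.4823
Node n2: branches {R8, R10, R15} → V_2 = 0.6174
Node n3: branches {R5, R11} → V_3 = -2.469
Node n4: branches {R1, R5, R9, R14} → V_4 = -0.4859
Node n5: branches {R16, R20, Itest} → V_5 = -2.572
Node n6: branches {R4, R14, R19} → V_6 = -0.4823
Node n7: branches {R3, R6, R7, R16, R18} → V_7 = -2.474
Node n8: branches {R12, R13, R15, Itest} → V_8 = 0.6888
Node n9: branches {R2, R3, R9, R17} → V_9 = -0.4924
Node n10: branches {R1, R8, R13, R17, R18, R19} → V_10 = 0.3598
Node n11: branches {R6, R7, R11} → V_11 = -2.473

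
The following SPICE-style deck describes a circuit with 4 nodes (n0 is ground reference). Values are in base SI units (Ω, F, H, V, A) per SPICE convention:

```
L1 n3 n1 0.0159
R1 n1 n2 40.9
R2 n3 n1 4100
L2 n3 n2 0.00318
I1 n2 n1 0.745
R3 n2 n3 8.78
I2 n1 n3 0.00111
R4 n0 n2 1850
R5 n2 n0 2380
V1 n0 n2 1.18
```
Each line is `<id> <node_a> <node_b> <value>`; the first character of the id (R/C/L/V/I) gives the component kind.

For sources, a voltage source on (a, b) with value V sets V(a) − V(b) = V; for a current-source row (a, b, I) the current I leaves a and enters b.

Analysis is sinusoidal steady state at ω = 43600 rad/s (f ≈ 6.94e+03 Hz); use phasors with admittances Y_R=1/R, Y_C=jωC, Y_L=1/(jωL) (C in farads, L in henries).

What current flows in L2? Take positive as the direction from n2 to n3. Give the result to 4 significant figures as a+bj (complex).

0.002640+0.0008915j A

Apply KCL at each of the 3 non-ground nodes and solve the resulting linear system.
Node n1: branches {L1, R1, R2, I1, I2} → V_1 = 28.82+1.742j
Node n2: branches {R1, L2, I1, R3, R4, R5, V1} → V_2 = -1.180+0.000j
Node n3: branches {L1, R2, L2, R3, I2} → V_3 = -1.056-0.3661j
Source currents: i(V1)=-0.001134+0.000j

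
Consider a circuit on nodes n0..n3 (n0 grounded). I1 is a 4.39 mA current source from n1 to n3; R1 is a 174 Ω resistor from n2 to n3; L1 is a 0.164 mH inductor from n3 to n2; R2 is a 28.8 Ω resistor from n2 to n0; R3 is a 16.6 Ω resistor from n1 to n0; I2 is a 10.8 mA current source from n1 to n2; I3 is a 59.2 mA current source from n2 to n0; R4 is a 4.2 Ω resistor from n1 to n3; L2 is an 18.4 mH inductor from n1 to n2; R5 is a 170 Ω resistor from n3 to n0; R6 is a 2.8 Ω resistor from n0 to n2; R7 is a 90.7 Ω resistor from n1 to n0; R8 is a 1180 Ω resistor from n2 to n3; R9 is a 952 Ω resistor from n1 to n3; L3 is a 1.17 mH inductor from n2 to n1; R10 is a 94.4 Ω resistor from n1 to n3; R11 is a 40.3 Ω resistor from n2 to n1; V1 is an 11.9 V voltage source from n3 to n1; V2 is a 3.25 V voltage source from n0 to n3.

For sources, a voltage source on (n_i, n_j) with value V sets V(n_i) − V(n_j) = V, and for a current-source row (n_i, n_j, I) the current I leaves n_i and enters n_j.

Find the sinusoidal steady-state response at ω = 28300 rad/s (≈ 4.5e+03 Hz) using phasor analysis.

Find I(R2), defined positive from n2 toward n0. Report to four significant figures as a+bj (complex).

-0.06968+0.05661j A

MNA unknowns: 3 node voltages V₁..V_3 plus 2 source currents (V1, V2)
I1: z[1]−=0.00439, z[3]+=0.00439
R1: Y=0.005747+0.000j on G[2,3]
L1: Y=0.000-0.2155j on G[3,2]
R2: Y=0.03472+0.000j on G[2,0]
R3: Y=0.06024+0.000j on G[1,0]
I2: z[1]−=0.0108, z[2]+=0.0108
I3: z[2]−=0.0592, z[0]+=0.0592
R4: Y=0.2381+0.000j on G[1,3]
L2: Y=0.000-0.001920j on G[1,2]
R5: Y=0.005882+0.000j on G[3,0]
R6: Y=0.3571+0.000j on G[0,2]
R7: Y=0.01103+0.000j on G[1,0]
R8: Y=0.0008475+0.000j on G[2,3]
R9: Y=0.001050+0.000j on G[1,3]
L3: Y=0.000-0.03020j on G[2,1]
R10: Y=0.01059+0.000j on G[1,3]
R11: Y=0.02481+0.000j on G[2,1]
V1: row V3−V1=11.9, i_V1 at 3,1
V2: row V0−V3=3.25, i_V2 at 0,3
solve → V1=-15.15+0.000j, V2=-2.007+1.630j, V3=-3.250+0.000j
aux → i_V1=-4.415+0.3817j, i_V2=-1.826+0.6389j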